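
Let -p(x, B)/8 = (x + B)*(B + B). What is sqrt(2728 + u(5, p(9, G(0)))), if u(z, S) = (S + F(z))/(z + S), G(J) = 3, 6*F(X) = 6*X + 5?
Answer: 11*sqrt(264723594)/3426 ≈ 52.240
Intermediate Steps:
F(X) = 5/6 + X (F(X) = (6*X + 5)/6 = (5 + 6*X)/6 = 5/6 + X)
p(x, B) = -16*B*(B + x) (p(x, B) = -8*(x + B)*(B + B) = -8*(B + x)*2*B = -16*B*(B + x))
u(z, S) = (5/6 + S + z)/(S + z) (u(z, S) = (S + (5/6 + z))/(z + S) = (5/6 + S + z)/(S + z))
sqrt(2728 + u(5, p(9, G(0)))) = sqrt(2728 + (5/6 - 16*3*(3 + 9) + 5)/(-16*3*(3 + 9) + 5)) = sqrt(2728 + (5/6 - 16*3*12 + 5)/(-16*3*12 + 5)) = sqrt(2728 + (5/6 - 576 + 5)/(-576 + 5)) = sqrt(2728 - 3421/6/(-571)) = sqrt(2728 - 1/571*(-3421/6)) = sqrt(2728 + 3421/3426) = sqrt(9349549/3426) = 11*sqrt(264723594)/3426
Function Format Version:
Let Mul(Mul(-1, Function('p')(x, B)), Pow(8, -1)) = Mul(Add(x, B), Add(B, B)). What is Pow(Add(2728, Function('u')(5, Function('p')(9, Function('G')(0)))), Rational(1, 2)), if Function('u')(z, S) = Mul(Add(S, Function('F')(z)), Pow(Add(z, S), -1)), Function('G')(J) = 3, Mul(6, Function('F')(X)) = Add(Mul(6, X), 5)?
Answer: Mul(Rational(11, 3426), Pow(264723594, Rational(1, 2))) ≈ 52.240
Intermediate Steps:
Function('F')(X) = Add(Rational(5, 6), X) (Function('F')(X) = Mul(Rational(1, 6), Add(Mul(6, X), 5)) = Mul(Rational(1, 6), Add(5, Mul(6, X))) = Add(Rational(5, 6), X))
Function('p')(x, B) = Mul(-16, B, Add(B, x)) (Function('p')(x, B) = Mul(-8, Mul(Add(x, B), Add(B, B))) = Mul(-8, Mul(Add(B, x), Mul(2, B))) = Mul(-8, Mul(2, B, Add(B, x))) = Mul(-16, B, Add(B, x)))
Function('u')(z, S) = Mul(Pow(Add(S, z), -1), Add(Rational(5, 6), S, z)) (Function('u')(z, S) = Mul(Add(S, Add(Rational(5, 6), z)), Pow(Add(z, S), -1)) = Mul(Add(Rational(5, 6), S, z), Pow(Add(S, z), -1)) = Mul(Pow(Add(S, z), -1), Add(Rational(5, 6), S, z)))
Pow(Add(2728, Function('u')(5, Function('p')(9, Function('G')(0)))), Rational(1, 2)) = Pow(Add(2728, Mul(Pow(Add(Mul(-16, 3, Add(3, 9)), 5), -1), Add(Rational(5, 6), Mul(-16, 3, Add(3, 9)), 5))), Rational(1, 2)) = Pow(Add(2728, Mul(Pow(Add(Mul(-16, 3, 12), 5), -1), Add(Rational(5, 6), Mul(-16, 3, 12), 5))), Rational(1, 2)) = Pow(Add(2728, Mul(Pow(Add(-576, 5), -1), Add(Rational(5, 6), -576, 5))), Rational(1, 2)) = Pow(Add(2728, Mul(Pow(-571, -1), Rational(-3421, 6))), Rational(1, 2)) = Pow(Add(2728, Mul(Rational(-1, 571), Rational(-3421, 6))), Rational(1, 2)) = Pow(Add(2728, Rational(3421, 3426)), Rational(1, 2)) = Pow(Rational(9349549, 3426), Rational(1, 2)) = Mul(Rational(11, 3426), Pow(264723594, Rational(1, 2)))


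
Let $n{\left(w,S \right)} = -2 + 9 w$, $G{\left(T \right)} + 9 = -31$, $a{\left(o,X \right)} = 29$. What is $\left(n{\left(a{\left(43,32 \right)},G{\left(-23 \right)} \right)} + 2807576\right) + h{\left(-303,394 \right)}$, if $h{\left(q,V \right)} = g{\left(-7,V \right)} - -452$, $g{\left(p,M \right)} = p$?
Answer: $2808280$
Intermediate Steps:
$G{\left(T \right)} = -40$ ($G{\left(T \right)} = -9 - 31 = -40$)
$h{\left(q,V \right)} = 445$ ($h{\left(q,V \right)} = -7 - -452 = -7 + 452 = 445$)
$\left(n{\left(a{\left(43,32 \right)},G{\left(-23 \right)} \right)} + 2807576\right) + h{\left(-303,394 \right)} = \left(\left(-2 + 9 \cdot 29\right) + 2807576\right) + 445 = \left(\left(-2 + 261\right) + 2807576\right) + 445 = \left(259 + 2807576\right) + 445 = 2807835 + 445 = 2808280$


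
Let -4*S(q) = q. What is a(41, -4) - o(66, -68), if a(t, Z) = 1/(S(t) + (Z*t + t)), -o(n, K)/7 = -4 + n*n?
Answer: 16237308/533 ≈ 30464.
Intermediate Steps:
S(q) = -q/4
o(n, K) = 28 - 7*n² (o(n, K) = -7*(-4 + n*n) = -7*(-4 + n²) = 28 - 7*n²)
a(t, Z) = 1/(3*t/4 + Z*t) (a(t, Z) = 1/(-t/4 + (Z*t + t)) = 1/(-t/4 + (t + Z*t)) = 1/(3*t/4 + Z*t))
a(41, -4) - o(66, -68) = 4/(41*(3 + 4*(-4))) - (28 - 7*66²) = 4*(1/41)/(3 - 16) - (28 - 7*4356) = 4*(1/41)/(-13) - (28 - 30492) = 4*(1/41)*(-1/13) - 1*(-30464) = -4/533 + 30464 = 16237308/533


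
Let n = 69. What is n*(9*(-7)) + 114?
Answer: -4233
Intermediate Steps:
n*(9*(-7)) + 114 = 69*(9*(-7)) + 114 = 69*(-63) + 114 = -4347 + 114 = -4233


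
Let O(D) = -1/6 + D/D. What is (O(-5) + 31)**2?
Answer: 36481/36 ≈ 1013.4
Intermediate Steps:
O(D) = 5/6 (O(D) = -1*1/6 + 1 = -1/6 + 1 = 5/6)
(O(-5) + 31)**2 = (5/6 + 31)**2 = (191/6)**2 = 36481/36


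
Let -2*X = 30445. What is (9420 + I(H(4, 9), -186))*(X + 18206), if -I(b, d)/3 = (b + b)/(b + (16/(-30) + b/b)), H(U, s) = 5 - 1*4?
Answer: 618032025/22 ≈ 2.8092e+7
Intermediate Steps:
X = -30445/2 (X = -1/2*30445 = -30445/2 ≈ -15223.)
H(U, s) = 1 (H(U, s) = 5 - 4 = 1)
I(b, d) = -6*b/(7/15 + b) (I(b, d) = -3*(b + b)/(b + (16/(-30) + b/b)) = -3*2*b/(b + (16*(-1/30) + 1)) = -3*2*b/(b + (-8/15 + 1)) = -3*2*b/(b + 7/15) = -3*2*b/(7/15 + b) = -6*b/(7/15 + b))
(9420 + I(H(4, 9), -186))*(X + 18206) = (9420 - 90*1/(7 + 15*1))*(-30445/2 + 18206) = (9420 - 90*1/(7 + 15))*(5967/2) = (9420 - 90*1/22)*(5967/2) = (9420 - 90*1*1/22)*(5967/2) = (9420 - 45/11)*(5967/2) = (103575/11)*(5967/2) = 618032025/22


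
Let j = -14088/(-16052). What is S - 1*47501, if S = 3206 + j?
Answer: -177752313/4013 ≈ -44294.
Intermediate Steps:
j = 3522/4013 (j = -14088*(-1/16052) = 3522/4013 ≈ 0.87765)
S = 12869200/4013 (S = 3206 + 3522/4013 = 12869200/4013 ≈ 3206.9)
S - 1*47501 = 12869200/4013 - 1*47501 = 12869200/4013 - 47501 = -177752313/4013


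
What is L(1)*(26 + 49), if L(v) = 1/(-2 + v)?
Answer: -75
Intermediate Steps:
L(1)*(26 + 49) = (26 + 49)/(-2 + 1) = 75/(-1) = -1*75 = -75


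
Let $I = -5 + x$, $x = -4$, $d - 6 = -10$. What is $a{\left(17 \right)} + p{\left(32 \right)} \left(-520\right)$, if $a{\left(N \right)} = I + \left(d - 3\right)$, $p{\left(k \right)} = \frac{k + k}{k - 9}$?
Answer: $- \frac{33648}{23} \approx -1463.0$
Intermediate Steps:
$d = -4$ ($d = 6 - 10 = -4$)
$p{\left(k \right)} = \frac{2 k}{-9 + k}$
$I = -9$ ($I = -5 - 4 = -9$)
$a{\left(N \right)} = -16$ ($a{\left(N \right)} = -9 - 7 = -16$)
$a{\left(17 \right)} + p{\left(32 \right)} \left(-520\right) = -16 + 2 \cdot 32 \frac{1}{-9 + 32} \left(-520\right) = -16 + 2 \cdot 32 \cdot \frac{1}{23} \left(-520\right) = -16 + \frac{64}{23} \left(-520\right) = -16 - \frac{33280}{23} = - \frac{33648}{23}$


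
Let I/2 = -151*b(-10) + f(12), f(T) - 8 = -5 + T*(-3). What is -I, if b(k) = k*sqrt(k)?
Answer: 66 - 3020*I*sqrt(10) ≈ 66.0 - 9550.1*I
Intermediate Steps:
b(k) = k**(3/2)
f(T) = 3 - 3*T (f(T) = 8 + (-5 + T*(-3)) = 8 + (-5 - 3*T) = 3 - 3*T)
I = -66 + 3020*I*sqrt(10) (I = 2*(-(-1510)*I*sqrt(10) + (3 - 3*12)) = 2*(-(-1510)*I*sqrt(10) + (3 - 36)) = 2*(1510*I*sqrt(10) - 33) = 2*(-33 + 1510*I*sqrt(10)) = -66 + 3020*I*sqrt(10) ≈ -66.0 + 9550.1*I)
-I = -(-66 + 3020*I*sqrt(10)) = 66 - 3020*I*sqrt(10)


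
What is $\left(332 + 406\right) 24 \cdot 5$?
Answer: $88560$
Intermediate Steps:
$\left(332 + 406\right) 24 \cdot 5 = 738 \cdot 120 = 88560$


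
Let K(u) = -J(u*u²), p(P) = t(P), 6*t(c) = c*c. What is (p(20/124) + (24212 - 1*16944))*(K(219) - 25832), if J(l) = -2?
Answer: -180410982465/961 ≈ -1.8773e+8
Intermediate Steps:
t(c) = c²/6 (t(c) = (c*c)/6 = c²/6)
p(P) = P²/6
K(u) = 2 (K(u) = -1*(-2) = 2)
(p(20/124) + (24212 - 1*16944))*(K(219) - 25832) = ((20/124)²/6 + (24212 - 1*16944))*(2 - 25832) = ((20*(1/124))²/6 + (24212 - 16944))*(-25830) = ((5/31)²/6 + 7268)*(-25830) = ((⅙)*(25/961) + 7268)*(-25830) = (25/5766 + 7268)*(-25830) = (41907313/5766)*(-25830) = -180410982465/961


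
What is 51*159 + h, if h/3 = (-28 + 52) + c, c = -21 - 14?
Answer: 8076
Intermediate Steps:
c = -35
h = -33 (h = 3*((-28 + 52) - 35) = 3*(24 - 35) = 3*(-11) = -33)
51*159 + h = 51*159 - 33 = 8109 - 33 = 8076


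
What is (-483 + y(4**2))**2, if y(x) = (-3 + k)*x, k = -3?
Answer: 335241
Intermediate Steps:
y(x) = -6*x (y(x) = (-3 - 3)*x = -6*x)
(-483 + y(4**2))**2 = (-483 - 6*4**2)**2 = (-483 - 6*16)**2 = (-483 - 96)**2 = (-579)**2 = 335241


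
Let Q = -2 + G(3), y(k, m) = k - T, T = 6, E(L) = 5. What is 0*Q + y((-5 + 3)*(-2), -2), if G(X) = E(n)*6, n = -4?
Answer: -2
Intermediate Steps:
G(X) = 30 (G(X) = 5*6 = 30)
y(k, m) = -6 + k (y(k, m) = k - 1*6 = k - 6 = -6 + k)
Q = 28 (Q = -2 + 30 = 28)
0*Q + y((-5 + 3)*(-2), -2) = 0*28 + (-6 + (-5 + 3)*(-2)) = 0 + (-6 - 2*(-2)) = 0 + (-6 + 4) = 0 - 2 = -2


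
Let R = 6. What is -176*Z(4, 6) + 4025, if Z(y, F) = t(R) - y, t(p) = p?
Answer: 3673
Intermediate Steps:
Z(y, F) = 6 - y
-176*Z(4, 6) + 4025 = -176*(6 - 1*4) + 4025 = -176*(6 - 4) + 4025 = -176*2 + 4025 = -352 + 4025 = 3673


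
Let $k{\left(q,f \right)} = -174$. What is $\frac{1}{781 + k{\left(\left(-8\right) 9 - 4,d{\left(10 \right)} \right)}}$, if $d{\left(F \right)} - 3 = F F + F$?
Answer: $\frac{1}{607} \approx 0.0016474$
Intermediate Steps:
$d{\left(F \right)} = 3 + F + F^{2}$ ($d{\left(F \right)} = 3 + \left(F F + F\right) = 3 + \left(F^{2} + F\right) = 3 + \left(F + F^{2}\right) = 3 + F + F^{2}$)
$\frac{1}{781 + k{\left(\left(-8\right) 9 - 4,d{\left(10 \right)} \right)}} = \frac{1}{781 - 174} = \frac{1}{607}$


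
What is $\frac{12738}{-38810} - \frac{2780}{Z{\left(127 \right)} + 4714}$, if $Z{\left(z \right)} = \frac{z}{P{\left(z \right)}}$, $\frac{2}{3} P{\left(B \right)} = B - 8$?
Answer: $- \frac{7494670347}{8165391140} \approx -0.91786$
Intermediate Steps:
$P{\left(B \right)} = -12 + \frac{3 B}{2}$ ($P{\left(B \right)} = \frac{3 \left(B - 8\right)}{2} = \frac{3 \left(-8 + B\right)}{2} = -12 + \frac{3 B}{2}$)
$Z{\left(z \right)} = \frac{z}{-12 + \frac{3 z}{2}}$
$\frac{12738}{-38810} - \frac{2780}{Z{\left(127 \right)} + 4714} = \frac{12738}{-38810} - \frac{2780}{\frac{2}{3} \cdot 127 \frac{1}{-8 + 127} + 4714} = 12738 \left(- \frac{1}{38810}\right) - \frac{2780}{\frac{2}{3} \cdot 127 \cdot \frac{1}{119} + 4714} = - \frac{6369}{19405} - \frac{2780}{\frac{2}{3} \cdot 127 \cdot \frac{1}{119} + 4714} = - \frac{6369}{19405} - \frac{2780}{\frac{254}{357} + 4714} = - \frac{6369}{19405} - \frac{2780}{\frac{1683152}{357}} = - \frac{6369}{19405} - \frac{248115}{420788} = - \frac{7494670347}{8165391140}$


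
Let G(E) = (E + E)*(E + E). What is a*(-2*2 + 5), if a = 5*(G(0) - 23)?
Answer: -115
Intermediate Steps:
G(E) = 4*E**2 (G(E) = (2*E)*(2*E) = 4*E**2)
a = -115 (a = 5*(4*0**2 - 23) = 5*(4*0 - 23) = 5*(0 - 23) = 5*(-23) = -115)
a*(-2*2 + 5) = -115*(-2*2 + 5) = -115*(-4 + 5) = -115*1 = -115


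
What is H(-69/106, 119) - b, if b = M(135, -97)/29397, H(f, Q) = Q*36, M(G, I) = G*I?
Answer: 41983281/9799 ≈ 4284.4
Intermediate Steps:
H(f, Q) = 36*Q
b = -4365/9799 (b = (135*(-97))/29397 = -13095*1/29397 = -4365/9799 ≈ -0.44545)
H(-69/106, 119) - b = 36*119 - 1*(-4365/9799) = 4284 + 4365/9799 = 41983281/9799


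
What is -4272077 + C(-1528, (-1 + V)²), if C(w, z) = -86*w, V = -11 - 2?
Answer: -4140669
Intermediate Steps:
V = -13
-4272077 + C(-1528, (-1 + V)²) = -4272077 - 86*(-1528) = -4272077 + 131408 = -4140669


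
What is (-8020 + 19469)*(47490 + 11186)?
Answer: 671781524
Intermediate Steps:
(-8020 + 19469)*(47490 + 11186) = 11449*58676 = 671781524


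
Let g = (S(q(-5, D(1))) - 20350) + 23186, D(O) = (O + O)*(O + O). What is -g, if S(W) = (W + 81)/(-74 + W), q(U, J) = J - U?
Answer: -36850/13 ≈ -2834.6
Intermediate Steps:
D(O) = 4*O² (D(O) = (2*O)*(2*O) = 4*O²)
S(W) = (81 + W)/(-74 + W)
g = 36850/13 (g = ((81 + (4*1² - 1*(-5)))/(-74 + (4*1² - 1*(-5))) - 20350) + 23186 = ((81 + (4*1 + 5))/(-74 + (4*1 + 5)) - 20350) + 23186 = ((81 + (4 + 5))/(-74 + (4 + 5)) - 20350) + 23186 = ((81 + 9)/(-74 + 9) - 20350) + 23186 = (90/(-65) - 20350) + 23186 = (-1/65*90 - 20350) + 23186 = (-18/13 - 20350) + 23186 = -264568/13 + 23186 = 36850/13 ≈ 2834.6)
-g = -1*36850/13 = -36850/13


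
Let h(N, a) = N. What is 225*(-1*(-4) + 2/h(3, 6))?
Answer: 1050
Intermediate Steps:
225*(-1*(-4) + 2/h(3, 6)) = 225*(-1*(-4) + 2/3) = 225*(4 + 2*(⅓)) = 225*(4 + ⅔) = 225*(14/3) = 1050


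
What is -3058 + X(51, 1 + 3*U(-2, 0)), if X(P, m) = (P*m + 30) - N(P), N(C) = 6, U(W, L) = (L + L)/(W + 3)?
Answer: -2983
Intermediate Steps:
U(W, L) = 2*L/(3 + W) (U(W, L) = (2*L)/(3 + W) = 2*L/(3 + W))
X(P, m) = 24 + P*m (X(P, m) = (P*m + 30) - 1*6 = (30 + P*m) - 6 = 24 + P*m)
-3058 + X(51, 1 + 3*U(-2, 0)) = -3058 + (24 + 51*(1 + 3*(2*0/(3 - 2)))) = -3058 + (24 + 51*(1 + 3*(2*0/1))) = -3058 + (24 + 51*(1 + 3*(2*0*1))) = -3058 + (24 + 51*(1 + 3*0)) = -3058 + (24 + 51*(1 + 0)) = -3058 + (24 + 51*1) = -3058 + (24 + 51) = -3058 + 75 = -2983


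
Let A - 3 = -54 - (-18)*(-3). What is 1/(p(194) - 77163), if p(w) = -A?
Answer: -1/77058 ≈ -1.2977e-5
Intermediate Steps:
A = -105 (A = 3 + (-54 - (-18)*(-3)) = 3 + (-54 - 1*54) = 3 + (-54 - 54) = 3 - 108 = -105)
p(w) = 105 (p(w) = -1*(-105) = 105)
1/(p(194) - 77163) = 1/(105 - 77163) = 1/(-77058) = -1/77058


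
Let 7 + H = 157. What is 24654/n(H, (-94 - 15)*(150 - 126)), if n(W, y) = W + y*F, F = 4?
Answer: -4109/1719 ≈ -2.3903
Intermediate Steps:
H = 150 (H = -7 + 157 = 150)
n(W, y) = W + 4*y (n(W, y) = W + y*4 = W + 4*y)
24654/n(H, (-94 - 15)*(150 - 126)) = 24654/(150 + 4*((-94 - 15)*(150 - 126))) = 24654/(150 + 4*(-109*24)) = 24654/(150 + 4*(-2616)) = 24654/(150 - 10464) = 24654/(-10314) = 24654*(-1/10314) = -4109/1719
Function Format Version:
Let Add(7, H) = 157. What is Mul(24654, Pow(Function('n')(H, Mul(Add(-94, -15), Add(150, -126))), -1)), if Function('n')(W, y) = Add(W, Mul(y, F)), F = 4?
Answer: Rational(-4109, 1719) ≈ -2.3903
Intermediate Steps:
H = 150 (H = Add(-7, 157) = 150)
Function('n')(W, y) = Add(W, Mul(4, y)) (Function('n')(W, y) = Add(W, Mul(y, 4)) = Add(W, Mul(4, y)))
Mul(24654, Pow(Function('n')(H, Mul(Add(-94, -15), Add(150, -126))), -1)) = Mul(24654, Pow(Add(150, Mul(4, Mul(Add(-94, -15), Add(150, -126)))), -1)) = Mul(24654, Pow(Add(150, Mul(4, Mul(-109, 24))), -1)) = Mul(24654, Pow(Add(150, Mul(4, -2616)), -1)) = Mul(24654, Pow(Add(150, -10464), -1)) = Mul(24654, Pow(-10314, -1)) = Mul(24654, Rational(-1, 10314)) = Rational(-4109, 1719)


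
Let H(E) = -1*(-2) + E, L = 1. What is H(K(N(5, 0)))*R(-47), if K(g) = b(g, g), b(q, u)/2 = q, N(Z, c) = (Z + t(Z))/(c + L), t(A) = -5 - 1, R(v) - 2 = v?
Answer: 0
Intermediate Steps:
R(v) = 2 + v
t(A) = -6
N(Z, c) = (-6 + Z)/(1 + c) (N(Z, c) = (Z - 6)/(c + 1) = (-6 + Z)/(1 + c))
b(q, u) = 2*q
K(g) = 2*g
H(E) = 2 + E
H(K(N(5, 0)))*R(-47) = (2 + 2*((-6 + 5)/(1 + 0)))*(2 - 47) = (2 + 2*(-1/1))*(-45) = (2 + 2*(1*(-1)))*(-45) = (2 + 2*(-1))*(-45) = (2 - 2)*(-45) = 0*(-45) = 0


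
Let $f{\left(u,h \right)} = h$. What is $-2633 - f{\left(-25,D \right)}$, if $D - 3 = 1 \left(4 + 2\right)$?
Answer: $-2642$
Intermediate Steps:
$D = 9$ ($D = 3 + 1 \left(4 + 2\right) = 3 + 1 \cdot 6 = 3 + 6 = 9$)
$-2633 - f{\left(-25,D \right)} = -2633 - 9 = -2642$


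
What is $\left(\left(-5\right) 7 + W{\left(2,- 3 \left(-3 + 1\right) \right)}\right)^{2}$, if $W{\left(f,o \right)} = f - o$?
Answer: $1521$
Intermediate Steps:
$\left(\left(-5\right) 7 + W{\left(2,- 3 \left(-3 + 1\right) \right)}\right)^{2} = \left(\left(-5\right) 7 + \left(2 - - 3 \left(-3 + 1\right)\right)\right)^{2} = \left(-35 + \left(2 - \left(-3\right) \left(-2\right)\right)\right)^{2} = \left(-35 + \left(2 - 6\right)\right)^{2} = \left(-35 - 4\right)^{2} = \left(-39\right)^{2} = 1521$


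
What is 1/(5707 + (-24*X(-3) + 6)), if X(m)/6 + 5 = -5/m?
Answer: 1/6193 ≈ 0.00016147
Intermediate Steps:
X(m) = -30 - 30/m (X(m) = -30 + 6*(-5/m) = -30 - 30/m)
1/(5707 + (-24*X(-3) + 6)) = 1/(5707 + (-24*(-30 - 30/(-3)) + 6)) = 1/(5707 + (-24*(-30 - 30*(-1/3)) + 6)) = 1/(5707 + (-24*(-30 + 10) + 6)) = 1/(5707 + (-24*(-20) + 6)) = 1/(5707 + (480 + 6)) = 1/(5707 + 486) = 1/6193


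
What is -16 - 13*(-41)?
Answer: 517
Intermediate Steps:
-16 - 13*(-41) = -16 + 533 = 517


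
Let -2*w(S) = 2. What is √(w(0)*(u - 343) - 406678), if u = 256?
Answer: I*√406591 ≈ 637.64*I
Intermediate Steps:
w(S) = -1 (w(S) = -½*2 = -1)
√(w(0)*(u - 343) - 406678) = √(-(256 - 343) - 406678) = √(-1*(-87) - 406678) = √(87 - 406678) = √(-406591) = I*√406591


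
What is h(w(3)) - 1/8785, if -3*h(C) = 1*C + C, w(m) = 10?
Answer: -175703/26355 ≈ -6.6668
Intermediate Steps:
h(C) = -2*C/3 (h(C) = -(1*C + C)/3 = -(C + C)/3 = -2*C/3)
h(w(3)) - 1/8785 = -2/3*10 - 1/8785 = -20/3 - 1*1/8785 = -20/3 - 1/8785 = -175703/26355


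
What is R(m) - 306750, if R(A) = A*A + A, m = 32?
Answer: -305694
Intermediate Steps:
R(A) = A + A² (R(A) = A² + A = A + A²)
R(m) - 306750 = 32*(1 + 32) - 306750 = 32*33 - 306750 = 1056 - 306750 = -305694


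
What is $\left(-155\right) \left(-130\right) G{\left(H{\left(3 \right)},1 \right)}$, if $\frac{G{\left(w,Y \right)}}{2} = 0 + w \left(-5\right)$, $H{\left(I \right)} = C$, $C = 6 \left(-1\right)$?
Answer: $1209000$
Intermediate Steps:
$C = -6$
$H{\left(I \right)} = -6$
$G{\left(w,Y \right)} = - 10 w$ ($G{\left(w,Y \right)} = 2 \left(0 + w \left(-5\right)\right) = 2 \left(0 - 5 w\right) = 2 \left(- 5 w\right) = - 10 w$)
$\left(-155\right) \left(-130\right) G{\left(H{\left(3 \right)},1 \right)} = \left(-155\right) \left(-130\right) \left(\left(-10\right) \left(-6\right)\right) = 20150 \cdot 60 = 1209000$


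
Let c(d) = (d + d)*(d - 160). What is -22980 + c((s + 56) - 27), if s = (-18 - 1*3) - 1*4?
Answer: -24228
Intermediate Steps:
s = -25 (s = (-18 - 3) - 4 = -21 - 4 = -25)
c(d) = 2*d*(-160 + d) (c(d) = (2*d)*(-160 + d) = 2*d*(-160 + d))
-22980 + c((s + 56) - 27) = -22980 + 2*((-25 + 56) - 27)*(-160 + ((-25 + 56) - 27)) = -22980 + 2*(31 - 27)*(-160 + (31 - 27)) = -22980 + 2*4*(-160 + 4) = -22980 + 2*4*(-156) = -22980 - 1248 = -24228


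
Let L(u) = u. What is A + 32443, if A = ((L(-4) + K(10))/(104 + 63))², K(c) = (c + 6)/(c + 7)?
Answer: 261488019707/8059921 ≈ 32443.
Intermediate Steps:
K(c) = (6 + c)/(7 + c)
A = 2704/8059921 (A = ((-4 + (6 + 10)/(7 + 10))/(104 + 63))² = ((-4 + 16/17)/167)² = ((-4 + (1/17)*16)*(1/167))² = ((-4 + 16/17)*(1/167))² = (-52/17*1/167)² = (-52/2839)² = 2704/8059921 ≈ 0.00033549)
A + 32443 = 2704/8059921 + 32443 = 261488019707/8059921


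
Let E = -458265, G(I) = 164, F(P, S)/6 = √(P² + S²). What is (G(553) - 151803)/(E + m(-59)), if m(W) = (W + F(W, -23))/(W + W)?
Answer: 967589488657822/2924128444550161 - 107360412*√4010/2924128444550161 ≈ 0.33090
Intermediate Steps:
F(P, S) = 6*√(P² + S²)
m(W) = (W + 6*√(529 + W²))/(2*W) (m(W) = (W + 6*√(W² + (-23)²))/(W + W) = (W + 6*√(W² + 529))/((2*W)) = (W + 6*√(529 + W²))*(1/(2*W)) = (W + 6*√(529 + W²))/(2*W))
(G(553) - 151803)/(E + m(-59)) = (164 - 151803)/(-458265 + (½)*(-59 + 6*√(529 + (-59)²))/(-59)) = -151639/(-458265 + (½)*(-1/59)*(-59 + 6*√(529 + 3481))) = -151639/(-458265 + (½)*(-1/59)*(-59 + 6*√4010)) = -151639/(-458265 + (½ - 3*√4010/59)) = -151639/(-916529/2 - 3*√4010/59)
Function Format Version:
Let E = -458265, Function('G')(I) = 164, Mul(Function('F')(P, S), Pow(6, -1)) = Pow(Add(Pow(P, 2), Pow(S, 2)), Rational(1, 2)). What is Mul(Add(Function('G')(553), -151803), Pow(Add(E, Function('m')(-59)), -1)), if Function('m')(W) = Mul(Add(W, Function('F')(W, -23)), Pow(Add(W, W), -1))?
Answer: Add(Rational(967589488657822, 2924128444550161), Mul(Rational(-107360412, 2924128444550161), Pow(4010, Rational(1, 2)))) ≈ 0.33090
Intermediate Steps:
Function('F')(P, S) = Mul(6, Pow(Add(Pow(P, 2), Pow(S, 2)), Rational(1, 2)))
Function('m')(W) = Mul(Rational(1, 2), Pow(W, -1), Add(W, Mul(6, Pow(Add(529, Pow(W, 2)), Rational(1, 2))))) (Function('m')(W) = Mul(Add(W, Mul(6, Pow(Add(Pow(W, 2), Pow(-23, 2)), Rational(1, 2)))), Pow(Add(W, W), -1)) = Mul(Add(W, Mul(6, Pow(Add(Pow(W, 2), 529), Rational(1, 2)))), Pow(Mul(2, W), -1)) = Mul(Add(W, Mul(6, Pow(Add(529, Pow(W, 2)), Rational(1, 2)))), Mul(Rational(1, 2), Pow(W, -1))) = Mul(Rational(1, 2), Pow(W, -1), Add(W, Mul(6, Pow(Add(529, Pow(W, 2)), Rational(1, 2))))))
Mul(Add(Function('G')(553), -151803), Pow(Add(E, Function('m')(-59)), -1)) = Mul(Add(164, -151803), Pow(Add(-458265, Mul(Rational(1, 2), Pow(-59, -1), Add(-59, Mul(6, Pow(Add(529, Pow(-59, 2)), Rational(1, 2)))))), -1)) = Mul(-151639, Pow(Add(-458265, Mul(Rational(1, 2), Rational(-1, 59), Add(-59, Mul(6, Pow(Add(529, 3481), Rational(1, 2)))))), -1)) = Mul(-151639, Pow(Add(-458265, Mul(Rational(1, 2), Rational(-1, 59), Add(-59, Mul(6, Pow(4010, Rational(1, 2)))))), -1)) = Mul(-151639, Pow(Add(-458265, Add(Rational(1, 2), Mul(Rational(-3, 59), Pow(4010, Rational(1, 2))))), -1)) = Mul(-151639, Pow(Add(Rational(-916529, 2), Mul(Rational(-3, 59), Pow(4010, Rational(1, 2)))), -1))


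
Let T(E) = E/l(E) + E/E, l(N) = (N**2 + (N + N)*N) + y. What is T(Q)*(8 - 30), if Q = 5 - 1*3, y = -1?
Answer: -26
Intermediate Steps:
Q = 2 (Q = 5 - 3 = 2)
l(N) = -1 + 3*N**2 (l(N) = (N**2 + (N + N)*N) - 1 = (N**2 + (2*N)*N) - 1 = (N**2 + 2*N**2) - 1 = 3*N**2 - 1 = -1 + 3*N**2)
T(E) = 1 + E/(-1 + 3*E**2) (T(E) = E/(-1 + 3*E**2) + E/E = E/(-1 + 3*E**2) + 1 = 1 + E/(-1 + 3*E**2))
T(Q)*(8 - 30) = ((-1 + 2 + 3*2**2)/(-1 + 3*2**2))*(8 - 30) = ((-1 + 2 + 3*4)/(-1 + 3*4))*(-22) = ((-1 + 2 + 12)/(-1 + 12))*(-22) = (13/11)*(-22) = -26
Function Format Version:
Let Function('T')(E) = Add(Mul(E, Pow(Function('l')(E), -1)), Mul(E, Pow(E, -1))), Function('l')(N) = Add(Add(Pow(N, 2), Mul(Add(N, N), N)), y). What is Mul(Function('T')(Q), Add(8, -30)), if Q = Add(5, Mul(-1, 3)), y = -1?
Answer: -26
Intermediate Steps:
Q = 2 (Q = Add(5, -3) = 2)
Function('l')(N) = Add(-1, Mul(3, Pow(N, 2))) (Function('l')(N) = Add(Add(Pow(N, 2), Mul(Add(N, N), N)), -1) = Add(Add(Pow(N, 2), Mul(Mul(2, N), N)), -1) = Add(Add(Pow(N, 2), Mul(2, Pow(N, 2))), -1) = Add(Mul(3, Pow(N, 2)), -1) = Add(-1, Mul(3, Pow(N, 2))))
Function('T')(E) = Add(1, Mul(E, Pow(Add(-1, Mul(3, Pow(E, 2))), -1))) (Function('T')(E) = Add(Mul(E, Pow(Add(-1, Mul(3, Pow(E, 2))), -1)), Mul(E, Pow(E, -1))) = Add(Mul(E, Pow(Add(-1, Mul(3, Pow(E, 2))), -1)), 1) = Add(1, Mul(E, Pow(Add(-1, Mul(3, Pow(E, 2))), -1))))
Mul(Function('T')(Q), Add(8, -30)) = Mul(Mul(Pow(Add(-1, Mul(3, Pow(2, 2))), -1), Add(-1, 2, Mul(3, Pow(2, 2)))), Add(8, -30)) = Mul(Mul(Pow(Add(-1, Mul(3, 4)), -1), Add(-1, 2, Mul(3, 4))), -22) = Mul(Mul(Pow(Add(-1, 12), -1), Add(-1, 2, 12)), -22) = Mul(Mul(Pow(11, -1), 13), -22) = Mul(Mul(Rational(1, 11), 13), -22) = Mul(Rational(13, 11), -22) = -26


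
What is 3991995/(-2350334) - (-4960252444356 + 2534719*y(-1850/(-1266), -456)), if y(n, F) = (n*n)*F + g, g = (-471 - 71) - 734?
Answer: 7679314971731411854805/1546392414 ≈ 4.9660e+12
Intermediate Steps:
g = -1276 (g = -542 - 734 = -1276)
y(n, F) = -1276 + F*n² (y(n, F) = (n*n)*F - 1276 = n²*F - 1276 = F*n² - 1276 = -1276 + F*n²)
3991995/(-2350334) - (-4960252444356 + 2534719*y(-1850/(-1266), -456)) = 3991995/(-2350334) - (-4963486745800 - 329652879545000/133563) = 3991995*(-1/2350334) - (-4963486745800 - 329652879545000/133563) = -19665/11578 - (-4963486745800 - 329652879545000/133563) = -19665/11578 - 2534719/(1/((-1276 - 130055000/133563) - 1956924)) = -19665/11578 - 2534719/(1/(-300481388/133563 - 1956924)) = -19665/11578 - 2534719/(1/(-261673121600/133563)) = -19665/11578 - 2534719/(-133563/261673121600) = -19665/11578 - 2534719*(-261673121600/133563) = -19665/11578 + 663267833108830400/133563 = 7679314971731411854805/1546392414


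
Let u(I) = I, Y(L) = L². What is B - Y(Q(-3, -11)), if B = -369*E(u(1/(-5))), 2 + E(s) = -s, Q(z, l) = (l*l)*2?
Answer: -289499/5 ≈ -57900.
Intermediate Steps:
Q(z, l) = 2*l² (Q(z, l) = l²*2 = 2*l²)
E(s) = -2 - s
B = 3321/5 (B = -369*(-2 - 1/(-5)) = -369*(-2 - 1*(-⅕)) = -369*(-2 + ⅕) = -369*(-9/5) = 3321/5 ≈ 664.20)
B - Y(Q(-3, -11)) = 3321/5 - (2*(-11)²)² = 3321/5 - (2*121)² = 3321/5 - 1*242² = 3321/5 - 1*58564 = 3321/5 - 58564 = -289499/5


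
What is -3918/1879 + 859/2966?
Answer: -10006727/5573114 ≈ -1.7955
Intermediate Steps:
-3918/1879 + 859/2966 = -10006727/5573114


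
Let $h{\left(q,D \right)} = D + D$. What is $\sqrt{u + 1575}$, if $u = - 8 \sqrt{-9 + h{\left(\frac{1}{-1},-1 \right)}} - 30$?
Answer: $\sqrt{1545 - 8 i \sqrt{11}} \approx 39.308 - 0.3375 i$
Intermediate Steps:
$h{\left(q,D \right)} = 2 D$
$u = -30 - 8 i \sqrt{11}$ ($u = - 8 \sqrt{-9 + 2 \left(-1\right)} - 30 = - 8 \sqrt{-9 - 2} - 30 = - 8 \sqrt{-11} - 30 = - 8 i \sqrt{11} - 30 = -30 - 8 i \sqrt{11} \approx -30.0 - 26.533 i$)
$\sqrt{u + 1575} = \sqrt{\left(-30 - 8 i \sqrt{11}\right) + 1575} = \sqrt{1545 - 8 i \sqrt{11}}$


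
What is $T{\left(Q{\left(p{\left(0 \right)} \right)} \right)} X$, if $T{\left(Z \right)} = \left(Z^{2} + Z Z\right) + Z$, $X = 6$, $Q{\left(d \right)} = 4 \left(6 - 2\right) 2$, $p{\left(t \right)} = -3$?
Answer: $12480$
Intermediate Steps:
$Q{\left(d \right)} = 32$ ($Q{\left(d \right)} = 4 \left(6 - 2\right) 2 = 4 \cdot 4 \cdot 2 = 16 \cdot 2 = 32$)
$T{\left(Z \right)} = Z + 2 Z^{2}$ ($T{\left(Z \right)} = \left(Z^{2} + Z^{2}\right) + Z = 2 Z^{2} + Z = Z + 2 Z^{2}$)
$T{\left(Q{\left(p{\left(0 \right)} \right)} \right)} X = 32 \left(1 + 2 \cdot 32\right) 6 = 32 \left(1 + 64\right) 6 = 32 \cdot 65 \cdot 6 = 2080 \cdot 6 = 12480$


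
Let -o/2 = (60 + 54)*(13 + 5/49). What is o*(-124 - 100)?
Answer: 4684032/7 ≈ 6.6915e+5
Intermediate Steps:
o = -146376/49 (o = -2*(60 + 54)*(13 + 5/49) = -228*(13 + 5*(1/49)) = -228*(13 + 5/49) = -228*642/49 = -2*73188/49 = -146376/49 ≈ -2987.3)
o*(-124 - 100) = -146376*(-124 - 100)/49 = -146376/49*(-224) = 4684032/7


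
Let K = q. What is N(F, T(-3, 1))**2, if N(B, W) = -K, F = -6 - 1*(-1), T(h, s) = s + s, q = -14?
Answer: 196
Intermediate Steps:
T(h, s) = 2*s
K = -14
F = -5 (F = -6 + 1 = -5)
N(B, W) = 14 (N(B, W) = -1*(-14) = 14)
N(F, T(-3, 1))**2 = 14**2 = 196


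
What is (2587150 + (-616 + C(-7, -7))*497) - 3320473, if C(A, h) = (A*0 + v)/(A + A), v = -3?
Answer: -2078737/2 ≈ -1.0394e+6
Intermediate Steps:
C(A, h) = -3/(2*A) (C(A, h) = (A*0 - 3)/(A + A) = (0 - 3)/((2*A)) = -3/(2*A))
(2587150 + (-616 + C(-7, -7))*497) - 3320473 = (2587150 + (-616 - 3/2/(-7))*497) - 3320473 = (2587150 + (-616 - 3/2*(-1/7))*497) - 3320473 = (2587150 + (-616 + 3/14)*497) - 3320473 = (2587150 - 8621/14*497) - 3320473 = (2587150 - 612091/2) - 3320473 = 4562209/2 - 3320473 = -2078737/2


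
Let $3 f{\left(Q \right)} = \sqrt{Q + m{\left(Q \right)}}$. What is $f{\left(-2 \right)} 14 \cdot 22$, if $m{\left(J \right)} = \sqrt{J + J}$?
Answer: $\frac{308 \sqrt{-2 + 2 i}}{3} \approx 66.076 + 159.52 i$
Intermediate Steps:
$m{\left(J \right)} = \sqrt{2} \sqrt{J}$ ($m{\left(J \right)} = \sqrt{2 J} = \sqrt{2} \sqrt{J}$)
$f{\left(Q \right)} = \frac{\sqrt{Q + \sqrt{2} \sqrt{Q}}}{3}$
$f{\left(-2 \right)} 14 \cdot 22 = \frac{\sqrt{-2 + \sqrt{2} \sqrt{-2}}}{3} \cdot 14 \cdot 22 = \frac{\sqrt{-2 + \sqrt{2} i \sqrt{2}}}{3} \cdot 14 \cdot 22 = \frac{\sqrt{-2 + 2 i}}{3} \cdot 14 \cdot 22 = \frac{14 \sqrt{-2 + 2 i}}{3} \cdot 22 = \frac{308 \sqrt{-2 + 2 i}}{3}$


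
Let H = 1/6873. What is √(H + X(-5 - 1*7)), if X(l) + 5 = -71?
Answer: I*√3590090931/6873 ≈ 8.7178*I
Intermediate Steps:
X(l) = -76 (X(l) = -5 - 71 = -76)
H = 1/6873 ≈ 0.00014550
√(H + X(-5 - 1*7)) = √(1/6873 - 76) = √(-522347/6873) = I*√3590090931/6873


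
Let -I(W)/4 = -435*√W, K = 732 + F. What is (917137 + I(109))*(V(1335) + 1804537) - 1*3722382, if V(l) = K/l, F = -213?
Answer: 736476906707916/445 + 279450660024*√109/89 ≈ 1.6878e+12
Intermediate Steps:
K = 519 (K = 732 - 213 = 519)
V(l) = 519/l
I(W) = 1740*√W (I(W) = -(-1740)*√W = 1740*√W)
(917137 + I(109))*(V(1335) + 1804537) - 1*3722382 = (917137 + 1740*√109)*(519/1335 + 1804537) - 1*3722382 = (917137 + 1740*√109)*(519*(1/1335) + 1804537) - 3722382 = (917137 + 1740*√109)*(173/445 + 1804537) - 3722382 = (917137 + 1740*√109)*(803019138/445) - 3722382 = (736478563167906/445 + 279450660024*√109/89) - 3722382 = 736476906707916/445 + 279450660024*√109/89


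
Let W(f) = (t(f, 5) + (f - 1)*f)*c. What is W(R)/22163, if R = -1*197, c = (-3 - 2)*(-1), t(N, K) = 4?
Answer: 195050/22163 ≈ 8.8007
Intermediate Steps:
c = 5 (c = -5*(-1) = 5)
R = -197
W(f) = 20 + 5*f*(-1 + f) (W(f) = (4 + (f - 1)*f)*5 = (4 + (-1 + f)*f)*5 = (4 + f*(-1 + f))*5 = 20 + 5*f*(-1 + f))
W(R)/22163 = (20 - 5*(-197) + 5*(-197)²)/22163 = (20 + 985 + 5*38809)*(1/22163) = (20 + 985 + 194045)*(1/22163) = 195050*(1/22163) = 195050/22163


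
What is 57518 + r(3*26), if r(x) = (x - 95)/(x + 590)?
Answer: 38422007/668 ≈ 57518.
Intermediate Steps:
r(x) = (-95 + x)/(590 + x)
57518 + r(3*26) = 57518 + (-95 + 3*26)/(590 + 3*26) = 57518 + (-95 + 78)/(590 + 78) = 57518 - 17/668 = 38422007/668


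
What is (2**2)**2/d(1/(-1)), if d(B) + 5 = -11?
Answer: -1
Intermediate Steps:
d(B) = -16 (d(B) = -5 - 11 = -16)
(2**2)**2/d(1/(-1)) = (2**2)**2/(-16) = 4**2*(-1/16) = 16*(-1/16) = -1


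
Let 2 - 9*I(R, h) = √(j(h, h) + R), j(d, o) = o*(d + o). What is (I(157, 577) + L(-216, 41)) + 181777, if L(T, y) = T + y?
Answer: 1634420/9 - √666015/9 ≈ 1.8151e+5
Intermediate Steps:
I(R, h) = 2/9 - √(R + 2*h²)/9 (I(R, h) = 2/9 - √(h*(h + h) + R)/9 = 2/9 - √(h*(2*h) + R)/9 = 2/9 - √(2*h² + R)/9 = 2/9 - √(R + 2*h²)/9)
(I(157, 577) + L(-216, 41)) + 181777 = ((2/9 - √(157 + 2*577²)/9) + (-216 + 41)) + 181777 = ((2/9 - √(157 + 2*332929)/9) - 175) + 181777 = ((2/9 - √(157 + 665858)/9) - 175) + 181777 = ((2/9 - √666015/9) - 175) + 181777 = (-1573/9 - √666015/9) + 181777 = 1634420/9 - √666015/9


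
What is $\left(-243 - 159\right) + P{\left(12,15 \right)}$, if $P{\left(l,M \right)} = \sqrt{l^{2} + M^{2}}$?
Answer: $-402 + 3 \sqrt{41} \approx -382.79$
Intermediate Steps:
$P{\left(l,M \right)} = \sqrt{M^{2} + l^{2}}$
$\left(-243 - 159\right) + P{\left(12,15 \right)} = \left(-243 - 159\right) + \sqrt{15^{2} + 12^{2}} = -402 + \sqrt{225 + 144} = -402 + \sqrt{369} = -402 + 3 \sqrt{41}$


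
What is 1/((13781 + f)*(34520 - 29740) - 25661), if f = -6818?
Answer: 1/33257479 ≈ 3.0068e-8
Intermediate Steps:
1/((13781 + f)*(34520 - 29740) - 25661) = 1/((13781 - 6818)*(34520 - 29740) - 25661) = 1/(6963*4780 - 25661) = 1/(33283140 - 25661) = 1/33257479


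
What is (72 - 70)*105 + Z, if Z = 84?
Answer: 294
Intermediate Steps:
(72 - 70)*105 + Z = (72 - 70)*105 + 84 = 2*105 + 84 = 210 + 84 = 294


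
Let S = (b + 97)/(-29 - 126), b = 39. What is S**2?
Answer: 18496/24025 ≈ 0.76987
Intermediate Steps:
S = -136/155 (S = (39 + 97)/(-29 - 126) = 136/(-155) = 136*(-1/155) = -136/155 ≈ -0.87742)
S**2 = (-136/155)**2 = 18496/24025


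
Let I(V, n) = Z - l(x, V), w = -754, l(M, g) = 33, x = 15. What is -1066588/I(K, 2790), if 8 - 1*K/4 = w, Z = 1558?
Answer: -1066588/1525 ≈ -699.40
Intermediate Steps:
K = 3048 (K = 32 - 4*(-754) = 32 + 3016 = 3048)
I(V, n) = 1525 (I(V, n) = 1558 - 1*33 = 1558 - 33 = 1525)
-1066588/I(K, 2790) = -1066588/1525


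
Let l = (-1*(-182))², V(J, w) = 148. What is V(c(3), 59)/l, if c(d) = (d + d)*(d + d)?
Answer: 37/8281 ≈ 0.0044681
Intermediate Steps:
c(d) = 4*d² (c(d) = (2*d)*(2*d) = 4*d²)
l = 33124 (l = 182² = 33124)
V(c(3), 59)/l = 148/33124 = 148*(1/33124) = 37/8281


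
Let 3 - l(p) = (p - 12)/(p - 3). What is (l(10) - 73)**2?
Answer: 238144/49 ≈ 4860.1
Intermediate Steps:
l(p) = 3 - (-12 + p)/(-3 + p) (l(p) = 3 - (p - 12)/(p - 3) = 3 - (-12 + p)/(-3 + p))
(l(10) - 73)**2 = ((3 + 2*10)/(-3 + 10) - 73)**2 = ((3 + 20)/7 - 73)**2 = ((1/7)*23 - 73)**2 = (23/7 - 73)**2 = (-488/7)**2 = 238144/49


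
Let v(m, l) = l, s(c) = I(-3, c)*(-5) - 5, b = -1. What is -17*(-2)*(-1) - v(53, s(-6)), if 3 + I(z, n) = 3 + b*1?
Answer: -34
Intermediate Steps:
I(z, n) = -1 (I(z, n) = -3 + (3 - 1*1) = -3 + (3 - 1) = -3 + 2 = -1)
s(c) = 0 (s(c) = -1*(-5) - 5 = 5 - 5 = 0)
-17*(-2)*(-1) - v(53, s(-6)) = -17*(-2)*(-1) - 1*0 = 34*(-1) + 0 = -34 + 0 = -34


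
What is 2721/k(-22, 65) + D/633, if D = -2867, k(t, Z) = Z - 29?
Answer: 179909/2532 ≈ 71.054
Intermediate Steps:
k(t, Z) = -29 + Z
2721/k(-22, 65) + D/633 = 2721/(-29 + 65) - 2867/633 = 2721/36 - 2867*1/633 = 2721*(1/36) - 2867/633 = 907/12 - 2867/633 = 179909/2532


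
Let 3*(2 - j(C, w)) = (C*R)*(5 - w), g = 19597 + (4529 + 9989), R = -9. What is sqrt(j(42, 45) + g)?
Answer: sqrt(29077) ≈ 170.52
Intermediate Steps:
g = 34115 (g = 19597 + 14518 = 34115)
j(C, w) = 2 + 3*C*(5 - w) (j(C, w) = 2 - C*(-9)*(5 - w)/3 = 2 - (-9*C)*(5 - w)/3 = 2 - (-3)*C*(5 - w) = 2 + 3*C*(5 - w))
sqrt(j(42, 45) + g) = sqrt((2 + 15*42 - 3*42*45) + 34115) = sqrt((2 + 630 - 5670) + 34115) = sqrt(-5038 + 34115) = sqrt(29077)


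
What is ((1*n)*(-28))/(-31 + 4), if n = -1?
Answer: -28/27 ≈ -1.0370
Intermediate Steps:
((1*n)*(-28))/(-31 + 4) = ((1*(-1))*(-28))/(-31 + 4) = -1*(-28)/(-27) = 28*(-1/27) = -28/27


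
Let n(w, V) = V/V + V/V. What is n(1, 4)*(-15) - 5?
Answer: -35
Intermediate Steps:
n(w, V) = 2 (n(w, V) = 1 + 1 = 2)
n(1, 4)*(-15) - 5 = 2*(-15) - 5 = -30 - 5 = -35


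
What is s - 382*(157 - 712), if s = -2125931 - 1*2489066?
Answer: -4402987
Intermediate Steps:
s = -4614997 (s = -2125931 - 2489066 = -4614997)
s - 382*(157 - 712) = -4614997 - 382*(157 - 712) = -4614997 - 382*(-555) = -4614997 + 212010 = -4402987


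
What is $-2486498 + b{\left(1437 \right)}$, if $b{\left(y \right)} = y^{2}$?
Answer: $-421529$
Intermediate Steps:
$-2486498 + b{\left(1437 \right)} = -2486498 + 1437^{2} = -2486498 + 2064969 = -421529$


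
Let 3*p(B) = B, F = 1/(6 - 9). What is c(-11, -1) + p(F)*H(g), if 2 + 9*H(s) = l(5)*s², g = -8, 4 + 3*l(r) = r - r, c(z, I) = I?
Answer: 19/243 ≈ 0.078189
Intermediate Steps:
l(r) = -4/3 (l(r) = -4/3 + (r - r)/3 = -4/3 + (⅓)*0 = -4/3 + 0 = -4/3)
F = -⅓ (F = 1/(-3) = -⅓ ≈ -0.33333)
H(s) = -2/9 - 4*s²/27 (H(s) = -2/9 + (-4*s²/3)/9 = -2/9 - 4*s²/27)
p(B) = B/3
c(-11, -1) + p(F)*H(g) = -1 + ((⅓)*(-⅓))*(-2/9 - 4/27*(-8)²) = -1 - (-2/9 - 4/27*64)/9 = -1 - (-2/9 - 256/27)/9 = -1 - ⅑*(-262/27) = -1 + 262/243 = 19/243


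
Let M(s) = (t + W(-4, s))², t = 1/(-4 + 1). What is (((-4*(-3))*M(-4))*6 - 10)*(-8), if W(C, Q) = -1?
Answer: -944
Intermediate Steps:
t = -⅓ (t = 1/(-3) = -⅓ ≈ -0.33333)
M(s) = 16/9 (M(s) = (-⅓ - 1)² = (-4/3)² = 16/9)
(((-4*(-3))*M(-4))*6 - 10)*(-8) = ((-4*(-3)*(16/9))*6 - 10)*(-8) = ((12*(16/9))*6 - 10)*(-8) = ((64/3)*6 - 10)*(-8) = (128 - 10)*(-8) = 118*(-8) = -944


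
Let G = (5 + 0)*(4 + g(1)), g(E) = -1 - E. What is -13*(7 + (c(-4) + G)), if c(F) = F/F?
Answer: -234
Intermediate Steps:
c(F) = 1
G = 10 (G = (5 + 0)*(4 + (-1 - 1*1)) = 5*(4 + (-1 - 1)) = 5*(4 - 2) = 5*2 = 10)
-13*(7 + (c(-4) + G)) = -13*(7 + (1 + 10)) = -13*(7 + 11) = -13*18 = -234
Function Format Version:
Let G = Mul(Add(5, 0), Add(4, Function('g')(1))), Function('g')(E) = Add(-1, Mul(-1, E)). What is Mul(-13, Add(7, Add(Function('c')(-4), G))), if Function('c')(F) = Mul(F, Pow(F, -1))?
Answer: -234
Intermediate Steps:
Function('c')(F) = 1
G = 10 (G = Mul(Add(5, 0), Add(4, Add(-1, Mul(-1, 1)))) = Mul(5, Add(4, Add(-1, -1))) = Mul(5, Add(4, -2)) = Mul(5, 2) = 10)
Mul(-13, Add(7, Add(Function('c')(-4), G))) = Mul(-13, Add(7, Add(1, 10))) = Mul(-13, Add(7, 11)) = Mul(-13, 18) = -234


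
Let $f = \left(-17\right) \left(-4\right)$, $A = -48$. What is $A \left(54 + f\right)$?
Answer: $-5856$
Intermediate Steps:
$f = 68$
$A \left(54 + f\right) = - 48 \left(54 + 68\right) = \left(-48\right) 122 = -5856$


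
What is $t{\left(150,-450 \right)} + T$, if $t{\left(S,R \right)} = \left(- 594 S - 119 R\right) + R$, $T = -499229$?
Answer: $-535229$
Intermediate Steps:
$t{\left(S,R \right)} = - 594 S - 118 R$
$t{\left(150,-450 \right)} + T = \left(\left(-594\right) 150 - -53100\right) - 499229 = \left(-89100 + 53100\right) - 499229 = -36000 - 499229 = -535229$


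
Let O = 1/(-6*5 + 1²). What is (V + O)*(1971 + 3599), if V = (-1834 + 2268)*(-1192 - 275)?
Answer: -102842602910/29 ≈ -3.5463e+9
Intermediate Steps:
V = -636678 (V = 434*(-1467) = -636678)
O = -1/29 (O = 1/(-30 + 1) = 1/(-29) = -1/29 ≈ -0.034483)
(V + O)*(1971 + 3599) = (-636678 - 1/29)*(1971 + 3599) = -18463663/29*5570 = -102842602910/29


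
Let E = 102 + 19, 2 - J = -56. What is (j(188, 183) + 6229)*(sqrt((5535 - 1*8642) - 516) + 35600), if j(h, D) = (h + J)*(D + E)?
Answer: 2884062800 + 81013*I*sqrt(3623) ≈ 2.8841e+9 + 4.8763e+6*I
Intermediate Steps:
J = 58 (J = 2 - 1*(-56) = 2 + 56 = 58)
E = 121
j(h, D) = (58 + h)*(121 + D) (j(h, D) = (h + 58)*(D + 121) = (58 + h)*(121 + D))
(j(188, 183) + 6229)*(sqrt((5535 - 1*8642) - 516) + 35600) = ((7018 + 58*183 + 121*188 + 183*188) + 6229)*(sqrt((5535 - 1*8642) - 516) + 35600) = ((7018 + 10614 + 22748 + 34404) + 6229)*(sqrt((5535 - 8642) - 516) + 35600) = (74784 + 6229)*(sqrt(-3107 - 516) + 35600) = 81013*(sqrt(-3623) + 35600) = 81013*(I*sqrt(3623) + 35600) = 81013*(35600 + I*sqrt(3623)) = 2884062800 + 81013*I*sqrt(3623)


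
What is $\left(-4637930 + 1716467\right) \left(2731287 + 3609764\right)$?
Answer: $-18525145877613$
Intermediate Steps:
$\left(-4637930 + 1716467\right) \left(2731287 + 3609764\right) = \left(-2921463\right) 6341051 = -18525145877613$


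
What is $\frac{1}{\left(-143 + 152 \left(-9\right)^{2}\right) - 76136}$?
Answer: $- \frac{1}{63967} \approx -1.5633 \cdot 10^{-5}$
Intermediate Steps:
$\frac{1}{\left(-143 + 152 \left(-9\right)^{2}\right) - 76136} = \frac{1}{\left(-143 + 152 \cdot 81\right) - 76136} = \frac{1}{\left(-143 + 12312\right) - 76136} = \frac{1}{12169 - 76136} = \frac{1}{-63967} = - \frac{1}{63967}$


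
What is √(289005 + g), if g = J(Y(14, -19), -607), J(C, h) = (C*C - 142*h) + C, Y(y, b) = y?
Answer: √375409 ≈ 612.71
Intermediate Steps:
J(C, h) = C + C² - 142*h (J(C, h) = (C² - 142*h) + C = C + C² - 142*h)
g = 86404 (g = 14 + 14² - 142*(-607) = 14 + 196 + 86194 = 86404)
√(289005 + g) = √(289005 + 86404) = √375409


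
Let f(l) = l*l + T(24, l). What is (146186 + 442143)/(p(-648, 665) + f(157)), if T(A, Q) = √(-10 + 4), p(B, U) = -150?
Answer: 2059067453/85743001 - 84047*I*√6/85743001 ≈ 24.014 - 0.002401*I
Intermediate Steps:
T(A, Q) = I*√6 (T(A, Q) = √(-6) = I*√6)
f(l) = l² + I*√6 (f(l) = l*l + I*√6 = l² + I*√6)
(146186 + 442143)/(p(-648, 665) + f(157)) = (146186 + 442143)/(-150 + (157² + I*√6)) = 588329/(-150 + (24649 + I*√6)) = 588329/(24499 + I*√6)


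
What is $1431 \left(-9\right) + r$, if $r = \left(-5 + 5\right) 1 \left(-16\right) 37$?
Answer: $-12879$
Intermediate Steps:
$r = 0$ ($r = 0 \cdot 1 \left(-16\right) 37 = 0 \left(-16\right) 37 = 0 \cdot 37 = 0$)
$1431 \left(-9\right) + r = 1431 \left(-9\right) + 0 = -12879 + 0 = -12879$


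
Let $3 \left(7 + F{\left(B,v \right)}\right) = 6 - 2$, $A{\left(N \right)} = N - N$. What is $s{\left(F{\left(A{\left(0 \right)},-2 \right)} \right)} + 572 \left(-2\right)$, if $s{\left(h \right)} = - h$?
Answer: $- \frac{3415}{3} \approx -1138.3$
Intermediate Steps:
$A{\left(N \right)} = 0$
$F{\left(B,v \right)} = - \frac{17}{3}$ ($F{\left(B,v \right)} = -7 + \frac{6 - 2}{3} = -7 + \frac{1}{3} \cdot 4 = -7 + \frac{4}{3} = - \frac{17}{3}$)
$s{\left(F{\left(A{\left(0 \right)},-2 \right)} \right)} + 572 \left(-2\right) = \left(-1\right) \left(- \frac{17}{3}\right) + 572 \left(-2\right) = \frac{17}{3} - 1144 = - \frac{3415}{3}$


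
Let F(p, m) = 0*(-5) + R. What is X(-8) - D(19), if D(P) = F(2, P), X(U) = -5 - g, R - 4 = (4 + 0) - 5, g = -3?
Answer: -5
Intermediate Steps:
R = 3 (R = 4 + ((4 + 0) - 5) = 4 + (4 - 5) = 4 - 1 = 3)
X(U) = -2 (X(U) = -5 - 1*(-3) = -5 + 3 = -2)
F(p, m) = 3 (F(p, m) = 0*(-5) + 3 = 0 + 3 = 3)
D(P) = 3
X(-8) - D(19) = -2 - 1*3 = -2 - 3 = -5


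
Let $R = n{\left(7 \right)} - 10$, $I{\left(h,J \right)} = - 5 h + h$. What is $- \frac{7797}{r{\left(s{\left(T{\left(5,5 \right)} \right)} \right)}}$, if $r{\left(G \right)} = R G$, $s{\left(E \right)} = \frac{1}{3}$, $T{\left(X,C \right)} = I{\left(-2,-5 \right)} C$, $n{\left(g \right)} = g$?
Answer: $7797$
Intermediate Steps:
$I{\left(h,J \right)} = - 4 h$
$R = -3$ ($R = 7 - 10 = -3$)
$T{\left(X,C \right)} = 8 C$ ($T{\left(X,C \right)} = \left(-4\right) \left(-2\right) C = 8 C$)
$s{\left(E \right)} = \frac{1}{3}$
$r{\left(G \right)} = - 3 G$
$- \frac{7797}{r{\left(s{\left(T{\left(5,5 \right)} \right)} \right)}} = - \frac{7797}{\left(-3\right) \frac{1}{3}} = - \frac{7797}{-1} = \left(-7797\right) \left(-1\right) = 7797$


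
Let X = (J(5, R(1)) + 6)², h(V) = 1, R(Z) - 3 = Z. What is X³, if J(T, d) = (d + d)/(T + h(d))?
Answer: 113379904/729 ≈ 1.5553e+5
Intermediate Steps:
R(Z) = 3 + Z
J(T, d) = 2*d/(1 + T) (J(T, d) = (d + d)/(T + 1) = (2*d)/(1 + T) = 2*d/(1 + T))
X = 484/9 (X = (2*(3 + 1)/(1 + 5) + 6)² = (2*4/6 + 6)² = (2*4*(⅙) + 6)² = (4/3 + 6)² = (22/3)² = 484/9 ≈ 53.778)
X³ = (484/9)³ = 113379904/729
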